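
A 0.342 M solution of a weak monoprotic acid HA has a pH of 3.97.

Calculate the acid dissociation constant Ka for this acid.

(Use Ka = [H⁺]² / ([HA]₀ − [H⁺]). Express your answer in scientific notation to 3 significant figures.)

[H⁺] = 10^(−pH) = 10^(−3.97) = 1.072e-04 M. For HA ⇌ H⁺ + A⁻, Ka = [H⁺][A⁻]/[HA] = [H⁺]² / ([HA]₀ − [H⁺]) = (1.072e-04)² / (0.342 − 1.072e-04) = 3.36e-08.

K_a = 3.36e-08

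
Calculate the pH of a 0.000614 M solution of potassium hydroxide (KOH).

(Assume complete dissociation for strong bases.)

[OH⁻] = 0.000614 M for strong base. pOH = -log[OH⁻] = 3.21, pH = 14 - pOH

pH = 10.79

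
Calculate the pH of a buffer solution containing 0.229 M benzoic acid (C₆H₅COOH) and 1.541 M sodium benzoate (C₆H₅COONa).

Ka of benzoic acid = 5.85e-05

pKa = -log(5.85e-05) = 4.23. pH = pKa + log([A⁻]/[HA]) = 4.23 + log(1.541/0.229)

pH = 5.06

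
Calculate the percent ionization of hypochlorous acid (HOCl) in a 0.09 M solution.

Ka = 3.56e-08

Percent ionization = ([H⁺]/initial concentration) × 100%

Using Ka equilibrium: x² + Ka×x - Ka×C = 0. Solving: [H⁺] = 5.6586e-05. Percent = (5.6586e-05/0.09) × 100

Percent ionization = 0.0629%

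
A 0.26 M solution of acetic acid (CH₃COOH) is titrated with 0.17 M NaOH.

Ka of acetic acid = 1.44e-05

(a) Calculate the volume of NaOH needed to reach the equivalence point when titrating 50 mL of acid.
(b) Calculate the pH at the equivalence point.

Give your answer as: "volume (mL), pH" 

moles acid = 0.26 × 50/1000 = 0.013 mol; V_base = moles/0.17 × 1000 = 76.5 mL. At equivalence only the conjugate base is present: [A⁻] = 0.013/0.126 = 1.0279e-01 M. Kb = Kw/Ka = 6.94e-10; [OH⁻] = √(Kb × [A⁻]) = 8.4488e-06; pOH = 5.07; pH = 14 - pOH = 8.93.

V = 76.5 mL, pH = 8.93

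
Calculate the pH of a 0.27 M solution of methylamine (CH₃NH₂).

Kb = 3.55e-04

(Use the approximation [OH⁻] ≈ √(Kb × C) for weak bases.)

[OH⁻] = √(Kb × C) = √(3.55e-04 × 0.27) = 9.7903e-03. pOH = 2.01, pH = 14 - pOH

pH = 11.99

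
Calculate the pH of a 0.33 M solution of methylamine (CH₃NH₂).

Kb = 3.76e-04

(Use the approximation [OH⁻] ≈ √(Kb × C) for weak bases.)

[OH⁻] = √(Kb × C) = √(3.76e-04 × 0.33) = 1.1139e-02. pOH = 1.95, pH = 14 - pOH

pH = 12.05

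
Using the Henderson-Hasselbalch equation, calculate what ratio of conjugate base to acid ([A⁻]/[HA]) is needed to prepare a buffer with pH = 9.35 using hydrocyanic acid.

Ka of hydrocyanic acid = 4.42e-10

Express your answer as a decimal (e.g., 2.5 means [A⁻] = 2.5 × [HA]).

pKa = -log(4.42e-10) = 9.3546. pH = pKa + log([A⁻]/[HA]), so log([A⁻]/[HA]) = pH − pKa = 9.35 − 9.3546 = -0.0046. [A⁻]/[HA] = 10^(-0.0046) = 0.990

[A⁻]/[HA] = 0.990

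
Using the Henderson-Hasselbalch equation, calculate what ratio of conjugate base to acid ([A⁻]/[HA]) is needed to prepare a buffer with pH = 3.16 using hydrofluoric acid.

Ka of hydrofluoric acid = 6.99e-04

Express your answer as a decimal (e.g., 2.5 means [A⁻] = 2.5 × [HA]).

pKa = -log(6.99e-04) = 3.1555. pH = pKa + log([A⁻]/[HA]), so log([A⁻]/[HA]) = pH − pKa = 3.16 − 3.1555 = 0.0045. [A⁻]/[HA] = 10^(0.0045) = 1.01

[A⁻]/[HA] = 1.01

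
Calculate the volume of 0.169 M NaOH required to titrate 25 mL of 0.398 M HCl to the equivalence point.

At equivalence: moles acid = moles base. moles HCl = 0.398 × 25/1000 = 0.00995 mol. V_base = moles / 0.169 × 1000 = 58.9 mL.

V_{base} = 58.9 mL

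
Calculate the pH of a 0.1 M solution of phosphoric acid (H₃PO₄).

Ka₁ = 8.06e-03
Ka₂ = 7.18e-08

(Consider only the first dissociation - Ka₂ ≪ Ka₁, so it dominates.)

First dissociation dominates. From Ka₁ = [H⁺][HA⁻]/[H₂A], x² + Ka₁·x − Ka₁·C = 0 with C = 0.1 M and Ka₁ = 8.06e-03. Solving: [H⁺] = (−Ka₁ + √(Ka₁² + 4·Ka₁·C)) / 2 = 2.4645e-02 M. pH = -log(2.4645e-02) = 1.61.

pH = 1.61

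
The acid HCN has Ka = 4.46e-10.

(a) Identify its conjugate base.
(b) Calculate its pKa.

(a) The conjugate base is formed by removing one H⁺ from HCN, giving CN⁻. (b) pKa = -log(Ka) = -log(4.46e-10) = 9.35.

Conjugate base: CN⁻; pK_a = 9.35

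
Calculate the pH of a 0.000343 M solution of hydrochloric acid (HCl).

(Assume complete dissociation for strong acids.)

[H⁺] = 0.000343 M for strong acid. pH = -log[H⁺] = -log(0.000343)

pH = 3.46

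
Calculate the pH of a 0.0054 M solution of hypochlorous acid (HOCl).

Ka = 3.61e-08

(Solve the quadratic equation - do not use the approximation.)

x² + Ka×x - Ka×C = 0. Using quadratic formula: [H⁺] = 1.3944e-05

pH = 4.86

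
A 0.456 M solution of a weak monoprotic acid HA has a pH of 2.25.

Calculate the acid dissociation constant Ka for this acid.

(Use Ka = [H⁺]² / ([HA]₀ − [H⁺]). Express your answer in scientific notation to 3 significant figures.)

[H⁺] = 10^(−pH) = 10^(−2.25) = 5.623e-03 M. For HA ⇌ H⁺ + A⁻, Ka = [H⁺][A⁻]/[HA] = [H⁺]² / ([HA]₀ − [H⁺]) = (5.623e-03)² / (0.456 − 5.623e-03) = 7.02e-05.

K_a = 7.02e-05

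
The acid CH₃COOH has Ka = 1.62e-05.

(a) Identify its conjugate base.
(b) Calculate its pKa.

(a) The conjugate base is formed by removing one H⁺ from CH₃COOH, giving CH₃COO⁻. (b) pKa = -log(Ka) = -log(1.62e-05) = 4.79.

Conjugate base: CH₃COO⁻; pK_a = 4.79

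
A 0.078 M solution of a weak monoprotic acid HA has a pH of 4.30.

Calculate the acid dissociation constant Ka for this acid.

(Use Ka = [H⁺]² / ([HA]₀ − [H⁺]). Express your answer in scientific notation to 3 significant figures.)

[H⁺] = 10^(−pH) = 10^(−4.30) = 5.012e-05 M. For HA ⇌ H⁺ + A⁻, Ka = [H⁺][A⁻]/[HA] = [H⁺]² / ([HA]₀ − [H⁺]) = (5.012e-05)² / (0.078 − 5.012e-05) = 3.22e-08.

K_a = 3.22e-08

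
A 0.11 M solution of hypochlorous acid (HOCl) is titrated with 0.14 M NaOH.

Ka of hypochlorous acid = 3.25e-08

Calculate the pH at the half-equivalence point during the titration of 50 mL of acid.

At half-equivalence [HA] = [A⁻], so Henderson-Hasselbalch gives pH = pKa = -log(3.25e-08) = 7.49.

pH = pKa = 7.49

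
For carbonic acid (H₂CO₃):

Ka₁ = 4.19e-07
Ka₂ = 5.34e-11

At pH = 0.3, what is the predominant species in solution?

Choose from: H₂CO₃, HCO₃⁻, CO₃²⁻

pKa₁ = 6.38, pKa₂ = 10.27. For a polyprotic acid the predominant species crosses at each pKa: below pKa_n the protonated form dominates, above it the deprotonated form does. At pH = 0.3, the predominant species is H₂CO₃.

H₂CO₃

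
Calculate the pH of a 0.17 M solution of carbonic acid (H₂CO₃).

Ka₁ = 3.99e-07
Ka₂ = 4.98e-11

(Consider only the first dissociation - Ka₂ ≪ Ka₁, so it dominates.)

First dissociation dominates. From Ka₁ = [H⁺][HA⁻]/[H₂A], x² + Ka₁·x − Ka₁·C = 0 with C = 0.17 M and Ka₁ = 3.99e-07. Solving: [H⁺] = (−Ka₁ + √(Ka₁² + 4·Ka₁·C)) / 2 = 2.6024e-04 M. pH = -log(2.6024e-04) = 3.58.

pH = 3.58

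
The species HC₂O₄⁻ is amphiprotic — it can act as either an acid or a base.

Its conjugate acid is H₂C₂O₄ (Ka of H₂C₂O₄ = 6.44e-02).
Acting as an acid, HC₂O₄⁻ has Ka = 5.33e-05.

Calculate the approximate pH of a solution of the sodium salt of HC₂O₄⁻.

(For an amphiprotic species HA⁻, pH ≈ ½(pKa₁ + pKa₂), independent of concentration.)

pKa₁ = -log(6.44e-02) = 1.19; pKa₂ = -log(5.33e-05) = 4.27. For an amphiprotic species, pH ≈ ½(pKa₁ + pKa₂) = ½(1.19 + 4.27) = 2.73.

pH = 2.73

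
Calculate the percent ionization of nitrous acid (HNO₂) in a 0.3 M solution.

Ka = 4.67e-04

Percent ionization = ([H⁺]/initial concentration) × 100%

Using Ka equilibrium: x² + Ka×x - Ka×C = 0. Solving: [H⁺] = 1.1605e-02. Percent = (1.1605e-02/0.3) × 100

Percent ionization = 3.87%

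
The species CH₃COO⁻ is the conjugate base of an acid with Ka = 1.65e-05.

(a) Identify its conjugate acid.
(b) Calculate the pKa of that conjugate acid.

(a) The conjugate acid is formed by adding one H⁺ to CH₃COO⁻, giving CH₃COOH. (b) pKa = -log(Ka) = -log(1.65e-05) = 4.78.

Conjugate acid: CH₃COOH; pK_a = 4.78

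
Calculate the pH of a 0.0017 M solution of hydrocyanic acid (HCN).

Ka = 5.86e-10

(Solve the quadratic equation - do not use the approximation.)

x² + Ka×x - Ka×C = 0. Using quadratic formula: [H⁺] = 9.9781e-07

pH = 6.00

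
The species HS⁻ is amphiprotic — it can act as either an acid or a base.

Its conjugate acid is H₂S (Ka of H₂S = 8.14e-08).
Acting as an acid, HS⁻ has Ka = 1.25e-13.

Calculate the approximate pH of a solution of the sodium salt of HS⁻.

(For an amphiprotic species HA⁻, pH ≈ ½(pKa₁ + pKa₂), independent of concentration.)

pKa₁ = -log(8.14e-08) = 7.09; pKa₂ = -log(1.25e-13) = 12.90. For an amphiprotic species, pH ≈ ½(pKa₁ + pKa₂) = ½(7.09 + 12.90) = 10.00.

pH = 10.00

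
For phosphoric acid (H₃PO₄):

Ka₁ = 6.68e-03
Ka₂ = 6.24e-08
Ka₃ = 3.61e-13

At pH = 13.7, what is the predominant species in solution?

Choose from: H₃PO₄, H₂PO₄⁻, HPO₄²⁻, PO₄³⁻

pKa₁ = 2.18, pKa₂ = 7.20, pKa₃ = 12.44. For a polyprotic acid the predominant species crosses at each pKa: below pKa_n the protonated form dominates, above it the deprotonated form does. At pH = 13.7, the predominant species is PO₄³⁻.

PO₄³⁻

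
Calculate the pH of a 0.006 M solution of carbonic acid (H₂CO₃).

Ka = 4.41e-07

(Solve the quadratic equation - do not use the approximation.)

x² + Ka×x - Ka×C = 0. Using quadratic formula: [H⁺] = 5.1219e-05

pH = 4.29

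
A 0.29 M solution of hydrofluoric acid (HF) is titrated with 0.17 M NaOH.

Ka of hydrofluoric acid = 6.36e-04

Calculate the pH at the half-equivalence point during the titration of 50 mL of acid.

At half-equivalence [HA] = [A⁻], so Henderson-Hasselbalch gives pH = pKa = -log(6.36e-04) = 3.20.

pH = pKa = 3.20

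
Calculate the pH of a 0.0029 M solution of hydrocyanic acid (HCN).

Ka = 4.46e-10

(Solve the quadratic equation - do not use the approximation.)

x² + Ka×x - Ka×C = 0. Using quadratic formula: [H⁺] = 1.1371e-06

pH = 5.94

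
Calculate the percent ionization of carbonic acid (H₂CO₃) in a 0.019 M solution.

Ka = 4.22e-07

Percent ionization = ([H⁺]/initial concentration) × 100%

Using Ka equilibrium: x² + Ka×x - Ka×C = 0. Solving: [H⁺] = 8.9333e-05. Percent = (8.9333e-05/0.019) × 100

Percent ionization = 0.47%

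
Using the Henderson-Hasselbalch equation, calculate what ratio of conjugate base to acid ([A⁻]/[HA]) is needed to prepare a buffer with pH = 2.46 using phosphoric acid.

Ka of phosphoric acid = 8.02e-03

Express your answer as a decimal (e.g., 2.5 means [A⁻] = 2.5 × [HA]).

pKa = -log(8.02e-03) = 2.0958. pH = pKa + log([A⁻]/[HA]), so log([A⁻]/[HA]) = pH − pKa = 2.46 − 2.0958 = 0.3642. [A⁻]/[HA] = 10^(0.3642) = 2.31

[A⁻]/[HA] = 2.31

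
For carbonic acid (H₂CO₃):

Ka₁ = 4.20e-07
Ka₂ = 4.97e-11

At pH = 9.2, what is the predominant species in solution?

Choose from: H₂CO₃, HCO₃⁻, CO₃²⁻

pKa₁ = 6.38, pKa₂ = 10.30. For a polyprotic acid the predominant species crosses at each pKa: below pKa_n the protonated form dominates, above it the deprotonated form does. At pH = 9.2, the predominant species is HCO₃⁻.

HCO₃⁻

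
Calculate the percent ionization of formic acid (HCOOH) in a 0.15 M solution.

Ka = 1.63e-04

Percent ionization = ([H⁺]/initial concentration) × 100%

Using Ka equilibrium: x² + Ka×x - Ka×C = 0. Solving: [H⁺] = 4.8639e-03. Percent = (4.8639e-03/0.15) × 100

Percent ionization = 3.24%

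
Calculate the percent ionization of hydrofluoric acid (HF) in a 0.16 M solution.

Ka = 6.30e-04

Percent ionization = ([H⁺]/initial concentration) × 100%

Using Ka equilibrium: x² + Ka×x - Ka×C = 0. Solving: [H⁺] = 9.7299e-03. Percent = (9.7299e-03/0.16) × 100

Percent ionization = 6.08%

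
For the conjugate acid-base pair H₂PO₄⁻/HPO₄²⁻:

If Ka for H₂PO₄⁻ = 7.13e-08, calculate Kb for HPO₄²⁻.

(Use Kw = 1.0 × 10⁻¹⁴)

For a conjugate pair Ka × Kb = Kw, so Kb = Kw/Ka = 1.0 × 10⁻¹⁴ / 7.13e-08 = 1.40e-07.

K_b = 1.40e-07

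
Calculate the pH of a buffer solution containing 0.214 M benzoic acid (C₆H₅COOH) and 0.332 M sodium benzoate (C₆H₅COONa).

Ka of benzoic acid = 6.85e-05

pKa = -log(6.85e-05) = 4.16. pH = pKa + log([A⁻]/[HA]) = 4.16 + log(0.332/0.214)

pH = 4.36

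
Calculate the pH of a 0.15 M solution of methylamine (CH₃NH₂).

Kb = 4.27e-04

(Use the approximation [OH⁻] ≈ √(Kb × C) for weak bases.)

[OH⁻] = √(Kb × C) = √(4.27e-04 × 0.15) = 8.0031e-03. pOH = 2.10, pH = 14 - pOH

pH = 11.90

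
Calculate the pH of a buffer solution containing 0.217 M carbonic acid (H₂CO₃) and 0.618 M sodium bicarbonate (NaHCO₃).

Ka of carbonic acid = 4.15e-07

pKa = -log(4.15e-07) = 6.38. pH = pKa + log([A⁻]/[HA]) = 6.38 + log(0.618/0.217)

pH = 6.84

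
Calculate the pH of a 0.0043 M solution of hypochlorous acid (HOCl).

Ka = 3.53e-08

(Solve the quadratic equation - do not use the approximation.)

x² + Ka×x - Ka×C = 0. Using quadratic formula: [H⁺] = 1.2303e-05

pH = 4.91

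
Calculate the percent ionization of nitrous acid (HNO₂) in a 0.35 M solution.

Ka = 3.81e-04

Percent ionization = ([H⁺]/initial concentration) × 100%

Using Ka equilibrium: x² + Ka×x - Ka×C = 0. Solving: [H⁺] = 1.1359e-02. Percent = (1.1359e-02/0.35) × 100

Percent ionization = 3.25%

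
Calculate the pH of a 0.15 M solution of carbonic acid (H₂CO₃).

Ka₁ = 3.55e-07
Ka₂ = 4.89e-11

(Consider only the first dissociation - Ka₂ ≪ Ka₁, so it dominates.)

First dissociation dominates. From Ka₁ = [H⁺][HA⁻]/[H₂A], x² + Ka₁·x − Ka₁·C = 0 with C = 0.15 M and Ka₁ = 3.55e-07. Solving: [H⁺] = (−Ka₁ + √(Ka₁² + 4·Ka₁·C)) / 2 = 2.3058e-04 M. pH = -log(2.3058e-04) = 3.64.

pH = 3.64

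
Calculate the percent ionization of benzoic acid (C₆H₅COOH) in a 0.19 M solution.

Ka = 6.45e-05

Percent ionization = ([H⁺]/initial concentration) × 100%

Using Ka equilibrium: x² + Ka×x - Ka×C = 0. Solving: [H⁺] = 3.4686e-03. Percent = (3.4686e-03/0.19) × 100

Percent ionization = 1.83%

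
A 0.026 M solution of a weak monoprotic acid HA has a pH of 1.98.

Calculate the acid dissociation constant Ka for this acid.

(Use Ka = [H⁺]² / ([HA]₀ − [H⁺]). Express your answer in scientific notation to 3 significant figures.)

[H⁺] = 10^(−pH) = 10^(−1.98) = 1.047e-02 M. For HA ⇌ H⁺ + A⁻, Ka = [H⁺][A⁻]/[HA] = [H⁺]² / ([HA]₀ − [H⁺]) = (1.047e-02)² / (0.026 − 1.047e-02) = 7.06e-03.

K_a = 7.06e-03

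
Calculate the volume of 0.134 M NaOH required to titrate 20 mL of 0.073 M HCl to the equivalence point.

At equivalence: moles acid = moles base. moles HCl = 0.073 × 20/1000 = 0.00146 mol. V_base = moles / 0.134 × 1000 = 10.9 mL.

V_{base} = 10.9 mL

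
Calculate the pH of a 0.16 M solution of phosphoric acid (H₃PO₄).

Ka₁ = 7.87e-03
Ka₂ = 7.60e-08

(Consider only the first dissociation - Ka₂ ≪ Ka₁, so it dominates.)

First dissociation dominates. From Ka₁ = [H⁺][HA⁻]/[H₂A], x² + Ka₁·x − Ka₁·C = 0 with C = 0.16 M and Ka₁ = 7.87e-03. Solving: [H⁺] = (−Ka₁ + √(Ka₁² + 4·Ka₁·C)) / 2 = 3.1768e-02 M. pH = -log(3.1768e-02) = 1.50.

pH = 1.50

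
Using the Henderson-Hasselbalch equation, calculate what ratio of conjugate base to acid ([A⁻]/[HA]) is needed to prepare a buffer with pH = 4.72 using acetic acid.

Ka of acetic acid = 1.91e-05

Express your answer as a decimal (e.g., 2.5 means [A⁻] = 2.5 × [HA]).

pKa = -log(1.91e-05) = 4.7190. pH = pKa + log([A⁻]/[HA]), so log([A⁻]/[HA]) = pH − pKa = 4.72 − 4.7190 = 0.0010. [A⁻]/[HA] = 10^(0.0010) = 1.00

[A⁻]/[HA] = 1.00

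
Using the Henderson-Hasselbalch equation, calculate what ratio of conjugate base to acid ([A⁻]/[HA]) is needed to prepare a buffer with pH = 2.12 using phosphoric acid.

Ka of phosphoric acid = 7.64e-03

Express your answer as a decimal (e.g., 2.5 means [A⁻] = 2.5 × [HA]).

pKa = -log(7.64e-03) = 2.1169. pH = pKa + log([A⁻]/[HA]), so log([A⁻]/[HA]) = pH − pKa = 2.12 − 2.1169 = 0.0031. [A⁻]/[HA] = 10^(0.0031) = 1.01

[A⁻]/[HA] = 1.01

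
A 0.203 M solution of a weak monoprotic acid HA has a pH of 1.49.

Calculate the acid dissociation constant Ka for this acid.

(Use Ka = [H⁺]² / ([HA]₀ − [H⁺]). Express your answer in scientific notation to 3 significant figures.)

[H⁺] = 10^(−pH) = 10^(−1.49) = 3.236e-02 M. For HA ⇌ H⁺ + A⁻, Ka = [H⁺][A⁻]/[HA] = [H⁺]² / ([HA]₀ − [H⁺]) = (3.236e-02)² / (0.203 − 3.236e-02) = 6.14e-03.

K_a = 6.14e-03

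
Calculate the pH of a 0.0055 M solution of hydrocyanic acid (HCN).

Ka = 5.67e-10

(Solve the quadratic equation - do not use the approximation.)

x² + Ka×x - Ka×C = 0. Using quadratic formula: [H⁺] = 1.7656e-06

pH = 5.75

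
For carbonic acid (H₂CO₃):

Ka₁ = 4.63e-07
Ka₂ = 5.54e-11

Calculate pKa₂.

pKa₂ = -log(Ka₂) = -log(5.54e-11) = 10.26.

pK_{a2} = 10.26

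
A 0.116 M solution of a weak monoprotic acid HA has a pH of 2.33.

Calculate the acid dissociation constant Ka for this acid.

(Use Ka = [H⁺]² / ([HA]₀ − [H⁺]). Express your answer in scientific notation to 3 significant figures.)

[H⁺] = 10^(−pH) = 10^(−2.33) = 4.677e-03 M. For HA ⇌ H⁺ + A⁻, Ka = [H⁺][A⁻]/[HA] = [H⁺]² / ([HA]₀ − [H⁺]) = (4.677e-03)² / (0.116 − 4.677e-03) = 1.97e-04.

K_a = 1.97e-04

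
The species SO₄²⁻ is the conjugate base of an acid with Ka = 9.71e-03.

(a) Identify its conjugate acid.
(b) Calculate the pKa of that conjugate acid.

(a) The conjugate acid is formed by adding one H⁺ to SO₄²⁻, giving HSO₄⁻. (b) pKa = -log(Ka) = -log(9.71e-03) = 2.01.

Conjugate acid: HSO₄⁻; pK_a = 2.01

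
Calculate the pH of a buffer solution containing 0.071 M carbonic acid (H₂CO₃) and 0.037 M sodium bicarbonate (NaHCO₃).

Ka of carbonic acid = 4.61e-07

pKa = -log(4.61e-07) = 6.34. pH = pKa + log([A⁻]/[HA]) = 6.34 + log(0.037/0.071)

pH = 6.05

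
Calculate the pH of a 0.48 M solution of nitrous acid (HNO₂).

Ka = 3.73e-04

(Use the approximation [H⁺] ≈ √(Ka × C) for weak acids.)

[H⁺] = √(Ka × C) = √(3.73e-04 × 0.48) = 1.3381e-02. pH = -log(1.3381e-02)

pH = 1.87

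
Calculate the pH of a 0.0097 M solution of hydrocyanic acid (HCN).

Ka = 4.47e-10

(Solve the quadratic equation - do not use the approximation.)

x² + Ka×x - Ka×C = 0. Using quadratic formula: [H⁺] = 2.0821e-06

pH = 5.68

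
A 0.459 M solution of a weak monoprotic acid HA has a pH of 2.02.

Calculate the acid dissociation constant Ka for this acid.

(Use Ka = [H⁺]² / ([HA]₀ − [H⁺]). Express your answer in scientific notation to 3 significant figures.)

[H⁺] = 10^(−pH) = 10^(−2.02) = 9.550e-03 M. For HA ⇌ H⁺ + A⁻, Ka = [H⁺][A⁻]/[HA] = [H⁺]² / ([HA]₀ − [H⁺]) = (9.550e-03)² / (0.459 − 9.550e-03) = 2.03e-04.

K_a = 2.03e-04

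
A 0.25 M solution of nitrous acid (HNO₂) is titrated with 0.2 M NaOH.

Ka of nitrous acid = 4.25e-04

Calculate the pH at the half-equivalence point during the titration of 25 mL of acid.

At half-equivalence [HA] = [A⁻], so Henderson-Hasselbalch gives pH = pKa = -log(4.25e-04) = 3.37.

pH = pKa = 3.37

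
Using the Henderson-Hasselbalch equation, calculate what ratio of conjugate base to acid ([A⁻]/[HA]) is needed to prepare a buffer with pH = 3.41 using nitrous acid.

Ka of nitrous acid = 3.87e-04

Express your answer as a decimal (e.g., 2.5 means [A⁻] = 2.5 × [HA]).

pKa = -log(3.87e-04) = 3.4123. pH = pKa + log([A⁻]/[HA]), so log([A⁻]/[HA]) = pH − pKa = 3.41 − 3.4123 = -0.0023. [A⁻]/[HA] = 10^(-0.0023) = 0.995

[A⁻]/[HA] = 0.995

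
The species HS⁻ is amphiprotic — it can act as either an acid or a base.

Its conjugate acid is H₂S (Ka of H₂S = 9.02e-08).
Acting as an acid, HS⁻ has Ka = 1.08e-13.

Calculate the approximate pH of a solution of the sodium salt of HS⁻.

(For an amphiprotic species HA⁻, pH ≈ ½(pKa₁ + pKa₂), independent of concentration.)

pKa₁ = -log(9.02e-08) = 7.04; pKa₂ = -log(1.08e-13) = 12.97. For an amphiprotic species, pH ≈ ½(pKa₁ + pKa₂) = ½(7.04 + 12.97) = 10.01.

pH = 10.01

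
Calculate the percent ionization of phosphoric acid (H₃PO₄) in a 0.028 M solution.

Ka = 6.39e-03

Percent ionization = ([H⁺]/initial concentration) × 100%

Using Ka equilibrium: x² + Ka×x - Ka×C = 0. Solving: [H⁺] = 1.0557e-02. Percent = (1.0557e-02/0.028) × 100

Percent ionization = 37.7%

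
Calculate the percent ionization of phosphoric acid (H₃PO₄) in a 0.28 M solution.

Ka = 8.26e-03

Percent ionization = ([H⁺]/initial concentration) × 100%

Using Ka equilibrium: x² + Ka×x - Ka×C = 0. Solving: [H⁺] = 4.4139e-02. Percent = (4.4139e-02/0.28) × 100

Percent ionization = 15.8%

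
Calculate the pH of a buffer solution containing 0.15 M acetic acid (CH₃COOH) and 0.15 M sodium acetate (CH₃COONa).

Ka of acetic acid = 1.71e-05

pKa = -log(1.71e-05) = 4.77. pH = pKa + log([A⁻]/[HA]) = 4.77 + log(0.15/0.15)

pH = 4.77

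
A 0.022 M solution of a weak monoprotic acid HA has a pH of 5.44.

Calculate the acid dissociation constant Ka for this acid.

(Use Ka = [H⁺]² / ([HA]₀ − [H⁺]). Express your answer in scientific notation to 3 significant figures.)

[H⁺] = 10^(−pH) = 10^(−5.44) = 3.631e-06 M. For HA ⇌ H⁺ + A⁻, Ka = [H⁺][A⁻]/[HA] = [H⁺]² / ([HA]₀ − [H⁺]) = (3.631e-06)² / (0.022 − 3.631e-06) = 5.99e-10.

K_a = 5.99e-10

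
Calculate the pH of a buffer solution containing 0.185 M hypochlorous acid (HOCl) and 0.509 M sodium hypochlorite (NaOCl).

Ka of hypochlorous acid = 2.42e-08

pKa = -log(2.42e-08) = 7.62. pH = pKa + log([A⁻]/[HA]) = 7.62 + log(0.509/0.185)

pH = 8.06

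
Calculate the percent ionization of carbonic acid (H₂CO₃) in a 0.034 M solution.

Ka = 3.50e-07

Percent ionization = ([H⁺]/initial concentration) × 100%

Using Ka equilibrium: x² + Ka×x - Ka×C = 0. Solving: [H⁺] = 1.0891e-04. Percent = (1.0891e-04/0.034) × 100

Percent ionization = 0.32%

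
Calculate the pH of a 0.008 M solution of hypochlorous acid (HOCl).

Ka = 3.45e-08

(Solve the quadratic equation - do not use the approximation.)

x² + Ka×x - Ka×C = 0. Using quadratic formula: [H⁺] = 1.6596e-05

pH = 4.78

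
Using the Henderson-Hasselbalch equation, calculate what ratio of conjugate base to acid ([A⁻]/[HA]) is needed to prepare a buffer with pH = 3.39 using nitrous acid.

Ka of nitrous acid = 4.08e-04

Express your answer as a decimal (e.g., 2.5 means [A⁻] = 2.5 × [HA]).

pKa = -log(4.08e-04) = 3.3893. pH = pKa + log([A⁻]/[HA]), so log([A⁻]/[HA]) = pH − pKa = 3.39 − 3.3893 = 0.0007. [A⁻]/[HA] = 10^(0.0007) = 1.00

[A⁻]/[HA] = 1.00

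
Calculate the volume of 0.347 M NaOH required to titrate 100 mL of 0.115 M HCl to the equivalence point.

At equivalence: moles acid = moles base. moles HCl = 0.115 × 100/1000 = 0.0115 mol. V_base = moles / 0.347 × 1000 = 33.1 mL.

V_{base} = 33.1 mL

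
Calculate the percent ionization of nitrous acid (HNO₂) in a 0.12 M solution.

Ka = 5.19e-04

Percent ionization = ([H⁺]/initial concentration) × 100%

Using Ka equilibrium: x² + Ka×x - Ka×C = 0. Solving: [H⁺] = 7.6365e-03. Percent = (7.6365e-03/0.12) × 100

Percent ionization = 6.36%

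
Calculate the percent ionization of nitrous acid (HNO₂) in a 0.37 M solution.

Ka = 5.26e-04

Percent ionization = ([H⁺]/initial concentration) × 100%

Using Ka equilibrium: x² + Ka×x - Ka×C = 0. Solving: [H⁺] = 1.3690e-02. Percent = (1.3690e-02/0.37) × 100

Percent ionization = 3.7%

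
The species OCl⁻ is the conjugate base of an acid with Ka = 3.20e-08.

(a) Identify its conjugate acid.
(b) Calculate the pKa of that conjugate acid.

(a) The conjugate acid is formed by adding one H⁺ to OCl⁻, giving HOCl. (b) pKa = -log(Ka) = -log(3.20e-08) = 7.49.

Conjugate acid: HOCl; pK_a = 7.49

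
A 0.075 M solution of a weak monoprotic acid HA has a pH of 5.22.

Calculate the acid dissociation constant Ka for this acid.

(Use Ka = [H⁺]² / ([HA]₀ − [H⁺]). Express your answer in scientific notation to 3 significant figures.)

[H⁺] = 10^(−pH) = 10^(−5.22) = 6.026e-06 M. For HA ⇌ H⁺ + A⁻, Ka = [H⁺][A⁻]/[HA] = [H⁺]² / ([HA]₀ − [H⁺]) = (6.026e-06)² / (0.075 − 6.026e-06) = 4.84e-10.

K_a = 4.84e-10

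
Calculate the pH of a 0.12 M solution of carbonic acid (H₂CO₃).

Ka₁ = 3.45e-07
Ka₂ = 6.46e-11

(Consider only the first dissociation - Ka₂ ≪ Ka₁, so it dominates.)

First dissociation dominates. From Ka₁ = [H⁺][HA⁻]/[H₂A], x² + Ka₁·x − Ka₁·C = 0 with C = 0.12 M and Ka₁ = 3.45e-07. Solving: [H⁺] = (−Ka₁ + √(Ka₁² + 4·Ka₁·C)) / 2 = 2.0330e-04 M. pH = -log(2.0330e-04) = 3.69.

pH = 3.69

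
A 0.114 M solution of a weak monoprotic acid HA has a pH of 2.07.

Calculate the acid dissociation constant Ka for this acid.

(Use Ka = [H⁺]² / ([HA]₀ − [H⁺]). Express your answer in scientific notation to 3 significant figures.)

[H⁺] = 10^(−pH) = 10^(−2.07) = 8.511e-03 M. For HA ⇌ H⁺ + A⁻, Ka = [H⁺][A⁻]/[HA] = [H⁺]² / ([HA]₀ − [H⁺]) = (8.511e-03)² / (0.114 − 8.511e-03) = 6.87e-04.

K_a = 6.87e-04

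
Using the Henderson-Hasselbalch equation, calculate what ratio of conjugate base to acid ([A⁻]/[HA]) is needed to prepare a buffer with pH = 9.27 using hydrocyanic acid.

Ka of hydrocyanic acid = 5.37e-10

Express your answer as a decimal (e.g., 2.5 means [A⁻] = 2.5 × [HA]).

pKa = -log(5.37e-10) = 9.2700. pH = pKa + log([A⁻]/[HA]), so log([A⁻]/[HA]) = pH − pKa = 9.27 − 9.2700 = -0.0000. [A⁻]/[HA] = 10^(-0.0000) = 1.00

[A⁻]/[HA] = 1.00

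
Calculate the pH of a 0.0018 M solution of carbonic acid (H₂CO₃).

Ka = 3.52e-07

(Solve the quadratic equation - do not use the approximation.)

x² + Ka×x - Ka×C = 0. Using quadratic formula: [H⁺] = 2.4996e-05

pH = 4.60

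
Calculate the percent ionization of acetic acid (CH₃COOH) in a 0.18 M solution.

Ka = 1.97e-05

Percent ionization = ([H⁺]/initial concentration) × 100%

Using Ka equilibrium: x² + Ka×x - Ka×C = 0. Solving: [H⁺] = 1.8733e-03. Percent = (1.8733e-03/0.18) × 100

Percent ionization = 1.04%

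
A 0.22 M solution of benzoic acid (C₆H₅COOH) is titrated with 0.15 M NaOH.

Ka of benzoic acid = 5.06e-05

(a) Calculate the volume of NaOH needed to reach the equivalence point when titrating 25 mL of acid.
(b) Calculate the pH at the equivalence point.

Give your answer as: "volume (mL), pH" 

moles acid = 0.22 × 25/1000 = 0.0055 mol; V_base = moles/0.15 × 1000 = 36.7 mL. At equivalence only the conjugate base is present: [A⁻] = 0.0055/0.062 = 8.9189e-02 M. Kb = Kw/Ka = 1.98e-10; [OH⁻] = √(Kb × [A⁻]) = 4.1984e-06; pOH = 5.38; pH = 14 - pOH = 8.62.

V = 36.7 mL, pH = 8.62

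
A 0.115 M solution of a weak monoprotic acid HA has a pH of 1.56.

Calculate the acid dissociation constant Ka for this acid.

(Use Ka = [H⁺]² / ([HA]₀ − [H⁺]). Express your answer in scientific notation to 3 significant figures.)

[H⁺] = 10^(−pH) = 10^(−1.56) = 2.754e-02 M. For HA ⇌ H⁺ + A⁻, Ka = [H⁺][A⁻]/[HA] = [H⁺]² / ([HA]₀ − [H⁺]) = (2.754e-02)² / (0.115 − 2.754e-02) = 8.67e-03.

K_a = 8.67e-03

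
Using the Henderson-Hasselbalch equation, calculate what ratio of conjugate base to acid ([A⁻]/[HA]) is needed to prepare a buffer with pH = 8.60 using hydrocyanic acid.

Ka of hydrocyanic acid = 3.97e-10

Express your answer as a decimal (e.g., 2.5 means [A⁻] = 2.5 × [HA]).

pKa = -log(3.97e-10) = 9.4012. pH = pKa + log([A⁻]/[HA]), so log([A⁻]/[HA]) = pH − pKa = 8.60 − 9.4012 = -0.8012. [A⁻]/[HA] = 10^(-0.8012) = 0.158

[A⁻]/[HA] = 0.158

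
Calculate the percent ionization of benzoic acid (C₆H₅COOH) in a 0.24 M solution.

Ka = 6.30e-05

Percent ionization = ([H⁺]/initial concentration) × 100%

Using Ka equilibrium: x² + Ka×x - Ka×C = 0. Solving: [H⁺] = 3.8571e-03. Percent = (3.8571e-03/0.24) × 100

Percent ionization = 1.61%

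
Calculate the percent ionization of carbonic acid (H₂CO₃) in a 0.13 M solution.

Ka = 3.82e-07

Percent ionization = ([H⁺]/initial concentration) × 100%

Using Ka equilibrium: x² + Ka×x - Ka×C = 0. Solving: [H⁺] = 2.2265e-04. Percent = (2.2265e-04/0.13) × 100

Percent ionization = 0.171%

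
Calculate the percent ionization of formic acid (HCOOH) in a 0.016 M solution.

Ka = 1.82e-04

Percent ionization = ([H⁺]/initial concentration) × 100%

Using Ka equilibrium: x² + Ka×x - Ka×C = 0. Solving: [H⁺] = 1.6179e-03. Percent = (1.6179e-03/0.016) × 100

Percent ionization = 10.1%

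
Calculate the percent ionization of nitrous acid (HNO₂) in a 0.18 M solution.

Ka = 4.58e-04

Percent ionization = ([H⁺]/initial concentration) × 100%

Using Ka equilibrium: x² + Ka×x - Ka×C = 0. Solving: [H⁺] = 8.8535e-03. Percent = (8.8535e-03/0.18) × 100

Percent ionization = 4.92%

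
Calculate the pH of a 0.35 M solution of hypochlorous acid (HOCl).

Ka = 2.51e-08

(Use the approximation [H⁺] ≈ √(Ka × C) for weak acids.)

[H⁺] = √(Ka × C) = √(2.51e-08 × 0.35) = 9.3728e-05. pH = -log(9.3728e-05)

pH = 4.03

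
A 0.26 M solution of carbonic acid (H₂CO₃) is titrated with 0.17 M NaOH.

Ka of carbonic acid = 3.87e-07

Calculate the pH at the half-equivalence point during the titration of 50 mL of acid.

At half-equivalence [HA] = [A⁻], so Henderson-Hasselbalch gives pH = pKa = -log(3.87e-07) = 6.41.

pH = pKa = 6.41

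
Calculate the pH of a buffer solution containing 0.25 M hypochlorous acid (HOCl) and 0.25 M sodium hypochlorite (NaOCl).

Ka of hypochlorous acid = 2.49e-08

pKa = -log(2.49e-08) = 7.60. pH = pKa + log([A⁻]/[HA]) = 7.60 + log(0.25/0.25)

pH = 7.60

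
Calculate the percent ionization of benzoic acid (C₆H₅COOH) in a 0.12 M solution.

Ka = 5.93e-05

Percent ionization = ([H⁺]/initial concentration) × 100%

Using Ka equilibrium: x² + Ka×x - Ka×C = 0. Solving: [H⁺] = 2.6381e-03. Percent = (2.6381e-03/0.12) × 100

Percent ionization = 2.2%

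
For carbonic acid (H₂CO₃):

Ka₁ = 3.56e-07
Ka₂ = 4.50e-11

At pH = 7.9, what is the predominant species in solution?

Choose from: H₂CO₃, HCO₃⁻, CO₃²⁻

pKa₁ = 6.45, pKa₂ = 10.35. For a polyprotic acid the predominant species crosses at each pKa: below pKa_n the protonated form dominates, above it the deprotonated form does. At pH = 7.9, the predominant species is HCO₃⁻.

HCO₃⁻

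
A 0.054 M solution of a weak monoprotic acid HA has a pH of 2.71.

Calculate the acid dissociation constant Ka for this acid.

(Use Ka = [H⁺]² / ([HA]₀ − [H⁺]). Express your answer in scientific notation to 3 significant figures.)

[H⁺] = 10^(−pH) = 10^(−2.71) = 1.950e-03 M. For HA ⇌ H⁺ + A⁻, Ka = [H⁺][A⁻]/[HA] = [H⁺]² / ([HA]₀ − [H⁺]) = (1.950e-03)² / (0.054 − 1.950e-03) = 7.30e-05.

K_a = 7.30e-05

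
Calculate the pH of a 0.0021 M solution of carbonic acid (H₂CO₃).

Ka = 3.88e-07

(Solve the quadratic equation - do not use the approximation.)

x² + Ka×x - Ka×C = 0. Using quadratic formula: [H⁺] = 2.8351e-05

pH = 4.55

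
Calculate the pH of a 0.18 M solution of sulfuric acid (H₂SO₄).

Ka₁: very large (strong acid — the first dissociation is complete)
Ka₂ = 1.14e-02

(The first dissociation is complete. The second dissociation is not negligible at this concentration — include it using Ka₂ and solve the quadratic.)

First dissociation is complete: [H⁺]₀ = [HSO₄⁻]₀ = C = 0.18 M. Second dissociation HSO₄⁻ ⇌ H⁺ + SO₄²⁻: let x = [SO₄²⁻]. Ka₂ = (C + x)·x / (C − x) = 1.14e-02 → x² + (C + Ka₂)·x − Ka₂·C = 0 → x² + 0.19140·x − 2.052e-03 = 0. x = (−0.19140 + √(0.19140² + 4 × 2.052e-03)) / 2 = 1.0180e-02 M. [H⁺] = C + x = 0.18 + 1.0180e-02 = 1.9018e-01 M. pH = -log(1.9018e-01) = 0.72.

pH = 0.72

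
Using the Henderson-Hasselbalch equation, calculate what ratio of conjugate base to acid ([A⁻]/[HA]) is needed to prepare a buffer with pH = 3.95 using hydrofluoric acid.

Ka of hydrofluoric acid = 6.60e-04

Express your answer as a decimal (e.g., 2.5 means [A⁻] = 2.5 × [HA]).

pKa = -log(6.60e-04) = 3.1805. pH = pKa + log([A⁻]/[HA]), so log([A⁻]/[HA]) = pH − pKa = 3.95 − 3.1805 = 0.7695. [A⁻]/[HA] = 10^(0.7695) = 5.88

[A⁻]/[HA] = 5.88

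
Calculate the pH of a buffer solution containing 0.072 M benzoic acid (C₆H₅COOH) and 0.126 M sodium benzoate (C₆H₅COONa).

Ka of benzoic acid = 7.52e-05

pKa = -log(7.52e-05) = 4.12. pH = pKa + log([A⁻]/[HA]) = 4.12 + log(0.126/0.072)

pH = 4.37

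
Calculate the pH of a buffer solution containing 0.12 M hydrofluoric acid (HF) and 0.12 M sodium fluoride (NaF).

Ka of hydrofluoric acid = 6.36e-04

pKa = -log(6.36e-04) = 3.20. pH = pKa + log([A⁻]/[HA]) = 3.20 + log(0.12/0.12)

pH = 3.20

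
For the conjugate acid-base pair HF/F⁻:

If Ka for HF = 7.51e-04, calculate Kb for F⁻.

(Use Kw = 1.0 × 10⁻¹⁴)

For a conjugate pair Ka × Kb = Kw, so Kb = Kw/Ka = 1.0 × 10⁻¹⁴ / 7.51e-04 = 1.33e-11.

K_b = 1.33e-11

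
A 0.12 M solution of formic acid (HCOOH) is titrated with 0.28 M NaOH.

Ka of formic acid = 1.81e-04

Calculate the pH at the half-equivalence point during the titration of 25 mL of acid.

At half-equivalence [HA] = [A⁻], so Henderson-Hasselbalch gives pH = pKa = -log(1.81e-04) = 3.74.

pH = pKa = 3.74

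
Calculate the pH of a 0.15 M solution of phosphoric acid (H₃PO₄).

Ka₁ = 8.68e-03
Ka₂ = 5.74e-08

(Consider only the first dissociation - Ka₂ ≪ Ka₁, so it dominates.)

First dissociation dominates. From Ka₁ = [H⁺][HA⁻]/[H₂A], x² + Ka₁·x − Ka₁·C = 0 with C = 0.15 M and Ka₁ = 8.68e-03. Solving: [H⁺] = (−Ka₁ + √(Ka₁² + 4·Ka₁·C)) / 2 = 3.2003e-02 M. pH = -log(3.2003e-02) = 1.49.

pH = 1.49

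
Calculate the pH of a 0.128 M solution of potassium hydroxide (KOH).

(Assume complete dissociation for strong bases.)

[OH⁻] = 0.128 M for strong base. pOH = -log[OH⁻] = 0.89, pH = 14 - pOH

pH = 13.11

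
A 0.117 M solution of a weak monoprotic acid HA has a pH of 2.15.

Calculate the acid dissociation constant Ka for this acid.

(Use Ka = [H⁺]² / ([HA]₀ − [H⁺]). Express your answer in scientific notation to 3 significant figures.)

[H⁺] = 10^(−pH) = 10^(−2.15) = 7.079e-03 M. For HA ⇌ H⁺ + A⁻, Ka = [H⁺][A⁻]/[HA] = [H⁺]² / ([HA]₀ − [H⁺]) = (7.079e-03)² / (0.117 − 7.079e-03) = 4.56e-04.

K_a = 4.56e-04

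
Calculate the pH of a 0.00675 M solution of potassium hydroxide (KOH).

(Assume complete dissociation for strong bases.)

[OH⁻] = 0.00675 M for strong base. pOH = -log[OH⁻] = 2.17, pH = 14 - pOH

pH = 11.83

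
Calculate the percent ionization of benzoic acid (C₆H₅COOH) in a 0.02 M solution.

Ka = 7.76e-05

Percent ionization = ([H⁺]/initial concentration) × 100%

Using Ka equilibrium: x² + Ka×x - Ka×C = 0. Solving: [H⁺] = 1.2076e-03. Percent = (1.2076e-03/0.02) × 100

Percent ionization = 6.04%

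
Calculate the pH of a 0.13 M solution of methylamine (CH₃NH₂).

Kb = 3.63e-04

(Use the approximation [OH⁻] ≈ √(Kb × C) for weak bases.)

[OH⁻] = √(Kb × C) = √(3.63e-04 × 0.13) = 6.8695e-03. pOH = 2.16, pH = 14 - pOH

pH = 11.84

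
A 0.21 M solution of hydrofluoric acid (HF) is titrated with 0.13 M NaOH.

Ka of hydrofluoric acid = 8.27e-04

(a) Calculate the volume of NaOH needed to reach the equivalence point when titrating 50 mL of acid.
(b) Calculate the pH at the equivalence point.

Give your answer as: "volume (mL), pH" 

moles acid = 0.21 × 50/1000 = 0.0105 mol; V_base = moles/0.13 × 1000 = 80.8 mL. At equivalence only the conjugate base is present: [A⁻] = 0.0105/0.131 = 8.0294e-02 M. Kb = Kw/Ka = 1.21e-11; [OH⁻] = √(Kb × [A⁻]) = 9.8535e-07; pOH = 6.01; pH = 14 - pOH = 7.99.

V = 80.8 mL, pH = 7.99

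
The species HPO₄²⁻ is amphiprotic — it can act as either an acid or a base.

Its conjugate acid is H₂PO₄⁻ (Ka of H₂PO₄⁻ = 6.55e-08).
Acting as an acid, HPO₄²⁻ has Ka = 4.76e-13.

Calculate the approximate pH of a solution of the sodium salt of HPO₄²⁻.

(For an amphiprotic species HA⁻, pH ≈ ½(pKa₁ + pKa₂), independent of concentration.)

pKa₁ = -log(6.55e-08) = 7.18; pKa₂ = -log(4.76e-13) = 12.32. For an amphiprotic species, pH ≈ ½(pKa₁ + pKa₂) = ½(7.18 + 12.32) = 9.75.

pH = 9.75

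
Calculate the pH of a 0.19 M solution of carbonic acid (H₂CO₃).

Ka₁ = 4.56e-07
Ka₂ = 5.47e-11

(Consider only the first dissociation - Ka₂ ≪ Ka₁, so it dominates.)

First dissociation dominates. From Ka₁ = [H⁺][HA⁻]/[H₂A], x² + Ka₁·x − Ka₁·C = 0 with C = 0.19 M and Ka₁ = 4.56e-07. Solving: [H⁺] = (−Ka₁ + √(Ka₁² + 4·Ka₁·C)) / 2 = 2.9412e-04 M. pH = -log(2.9412e-04) = 3.53.

pH = 3.53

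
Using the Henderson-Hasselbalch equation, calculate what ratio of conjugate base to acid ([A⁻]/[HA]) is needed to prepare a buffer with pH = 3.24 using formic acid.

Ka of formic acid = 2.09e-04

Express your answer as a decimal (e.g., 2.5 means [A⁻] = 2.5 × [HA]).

pKa = -log(2.09e-04) = 3.6799. pH = pKa + log([A⁻]/[HA]), so log([A⁻]/[HA]) = pH − pKa = 3.24 − 3.6799 = -0.4399. [A⁻]/[HA] = 10^(-0.4399) = 0.363

[A⁻]/[HA] = 0.363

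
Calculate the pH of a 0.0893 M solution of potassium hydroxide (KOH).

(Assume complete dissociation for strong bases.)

[OH⁻] = 0.0893 M for strong base. pOH = -log[OH⁻] = 1.05, pH = 14 - pOH

pH = 12.95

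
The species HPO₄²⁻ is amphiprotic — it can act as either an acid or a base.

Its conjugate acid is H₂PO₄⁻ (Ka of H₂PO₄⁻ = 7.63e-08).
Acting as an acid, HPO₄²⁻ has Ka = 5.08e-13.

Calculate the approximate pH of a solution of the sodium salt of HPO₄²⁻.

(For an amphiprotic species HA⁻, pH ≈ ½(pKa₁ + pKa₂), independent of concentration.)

pKa₁ = -log(7.63e-08) = 7.12; pKa₂ = -log(5.08e-13) = 12.29. For an amphiprotic species, pH ≈ ½(pKa₁ + pKa₂) = ½(7.12 + 12.29) = 9.71.

pH = 9.71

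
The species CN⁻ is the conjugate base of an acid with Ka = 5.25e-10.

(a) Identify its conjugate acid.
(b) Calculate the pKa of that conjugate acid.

(a) The conjugate acid is formed by adding one H⁺ to CN⁻, giving HCN. (b) pKa = -log(Ka) = -log(5.25e-10) = 9.28.

Conjugate acid: HCN; pK_a = 9.28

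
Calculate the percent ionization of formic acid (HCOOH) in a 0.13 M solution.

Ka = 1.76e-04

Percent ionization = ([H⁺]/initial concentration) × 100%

Using Ka equilibrium: x² + Ka×x - Ka×C = 0. Solving: [H⁺] = 4.6961e-03. Percent = (4.6961e-03/0.13) × 100

Percent ionization = 3.61%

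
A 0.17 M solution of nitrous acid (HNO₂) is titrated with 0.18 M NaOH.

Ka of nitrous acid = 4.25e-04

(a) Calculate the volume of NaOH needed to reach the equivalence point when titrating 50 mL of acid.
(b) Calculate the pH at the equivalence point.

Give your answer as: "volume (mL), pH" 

moles acid = 0.17 × 50/1000 = 0.0085 mol; V_base = moles/0.18 × 1000 = 47.2 mL. At equivalence only the conjugate base is present: [A⁻] = 0.0085/0.097 = 8.7429e-02 M. Kb = Kw/Ka = 2.35e-11; [OH⁻] = √(Kb × [A⁻]) = 1.4343e-06; pOH = 5.84; pH = 14 - pOH = 8.16.

V = 47.2 mL, pH = 8.16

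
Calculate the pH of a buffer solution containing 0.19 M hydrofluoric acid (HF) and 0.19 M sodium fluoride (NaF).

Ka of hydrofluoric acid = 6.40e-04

pKa = -log(6.40e-04) = 3.19. pH = pKa + log([A⁻]/[HA]) = 3.19 + log(0.19/0.19)

pH = 3.19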